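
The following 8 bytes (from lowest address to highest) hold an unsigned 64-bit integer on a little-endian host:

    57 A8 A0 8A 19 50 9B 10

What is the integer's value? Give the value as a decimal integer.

In little-endian order the low byte comes first in memory.
Reassemble most-significant byte first: 10 9B 50 19 8A A0 A8 57 → 0x109B50198AA0A857.
0x109B50198AA0A857 = 1196638196627187799.

1196638196627187799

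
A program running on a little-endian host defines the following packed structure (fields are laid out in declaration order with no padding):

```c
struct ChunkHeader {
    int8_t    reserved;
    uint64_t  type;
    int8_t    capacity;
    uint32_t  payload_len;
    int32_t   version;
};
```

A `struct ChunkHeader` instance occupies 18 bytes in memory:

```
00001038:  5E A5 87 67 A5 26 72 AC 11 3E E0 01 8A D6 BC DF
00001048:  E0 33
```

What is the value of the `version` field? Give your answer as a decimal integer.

`version` follows `reserved` (1 B), `type` (8 B), `capacity` (1 B), `payload_len` (4 B), so it starts at offset 1 + 8 + 1 + 4 = 14 and occupies 4 bytes.
Bytes at offsets 14..17: BC DF E0 33.
Little-endian stores the least-significant byte at the lowest address.
Reassemble most-significant byte first: 33 E0 DF BC → 0x33E0DFBC.
0x33E0DFBC = 870375356.

870375356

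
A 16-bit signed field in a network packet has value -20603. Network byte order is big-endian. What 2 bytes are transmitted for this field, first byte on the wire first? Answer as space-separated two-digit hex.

Two's complement of -20603 in 16 bits: 20603 = 0x507B; invert → 0xAF84; add 1 → 0xAF85.
Split into bytes (most-significant first): AF 85.
In big-endian order the high byte comes first in memory.
So the memory order matches the most-significant-first order: AF 85.

AF 85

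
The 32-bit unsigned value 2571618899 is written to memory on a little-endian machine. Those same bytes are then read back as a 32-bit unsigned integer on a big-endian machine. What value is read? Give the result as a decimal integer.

1405765529

2571618899 in 32-bit hexadecimal is 0x9947CA53.
Stored little-endian, the bytes at ascending addresses are 53 CA 47 99.
Read back as big-endian, the last byte is least significant, giving 0x53CA4799.
0x53CA4799 = 1405765529.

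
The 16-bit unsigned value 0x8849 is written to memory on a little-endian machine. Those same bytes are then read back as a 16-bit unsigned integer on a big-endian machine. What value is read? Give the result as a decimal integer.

18824

Stored little-endian, the bytes at ascending addresses are 49 88.
Read back as big-endian, the last byte is least significant, giving 0x4988.
0x4988 = 18824.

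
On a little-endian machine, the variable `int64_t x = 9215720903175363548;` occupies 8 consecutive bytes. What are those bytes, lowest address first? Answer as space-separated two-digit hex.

9215720903175363548 in hexadecimal, padded to 64 bits, is 0x7FE4D1559EE8DBDC.
Split into bytes (most-significant first): 7F E4 D1 55 9E E8 DB DC.
In little-endian order the low byte comes first in memory.
So at ascending addresses the bytes are DC DB E8 9E 55 D1 E4 7F.

DC DB E8 9E 55 D1 E4 7F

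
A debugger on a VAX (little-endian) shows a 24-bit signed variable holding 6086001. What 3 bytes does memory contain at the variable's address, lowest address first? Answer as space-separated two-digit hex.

6086001 in hexadecimal, padded to 24 bits, is 0x5CDD71.
Split into bytes (most-significant first): 5C DD 71.
In little-endian order the low byte comes first in memory.
So at ascending addresses the bytes are 71 DD 5C.

71 DD 5C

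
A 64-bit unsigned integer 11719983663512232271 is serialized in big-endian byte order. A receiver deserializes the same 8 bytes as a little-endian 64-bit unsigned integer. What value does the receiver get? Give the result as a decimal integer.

11719983663512232271 in 64-bit hexadecimal is 0xA2A5BF0BFD07214F.
Stored big-endian, the bytes at ascending addresses are A2 A5 BF 0B FD 07 21 4F.
Read back as little-endian, the first byte is least significant, giving 0x4F2107FD0BBFA5A2.
0x4F2107FD0BBFA5A2 = 5701847386632988066.

5701847386632988066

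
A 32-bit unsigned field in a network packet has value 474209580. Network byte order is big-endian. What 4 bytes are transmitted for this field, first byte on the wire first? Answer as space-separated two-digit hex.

474209580 in hexadecimal, padded to 32 bits, is 0x1C43DD2C.
Split into bytes (most-significant first): 1C 43 DD 2C.
Big-endian: lowest address holds the most-significant byte.
So the memory order matches the most-significant-first order: 1C 43 DD 2C.

1C 43 DD 2C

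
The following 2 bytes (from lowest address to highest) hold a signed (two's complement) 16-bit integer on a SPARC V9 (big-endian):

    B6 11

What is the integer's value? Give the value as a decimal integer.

In big-endian order the high byte comes first in memory.
The bytes are already most-significant first: 0xB611.
Top bit is set, so as a signed 16-bit value this is 0xB611 − 2^16 = -18927.

-18927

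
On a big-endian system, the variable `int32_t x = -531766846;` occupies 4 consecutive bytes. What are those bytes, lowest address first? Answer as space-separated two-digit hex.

E0 4D E1 C2

Two's complement of -531766846 in 32 bits: 531766846 = 0x1FB21E3E; invert → 0xE04DE1C1; add 1 → 0xE04DE1C2.
Split into bytes (most-significant first): E0 4D E1 C2.
In big-endian order the high byte comes first in memory.
So the memory order matches the most-significant-first order: E0 4D E1 C2.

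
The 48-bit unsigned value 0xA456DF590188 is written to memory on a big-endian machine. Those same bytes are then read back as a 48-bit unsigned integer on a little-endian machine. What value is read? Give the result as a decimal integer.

149539384153764

Stored big-endian, the bytes at ascending addresses are A4 56 DF 59 01 88.
Read back as little-endian, the first byte is least significant, giving 0x880159DF56A4.
0x880159DF56A4 = 149539384153764.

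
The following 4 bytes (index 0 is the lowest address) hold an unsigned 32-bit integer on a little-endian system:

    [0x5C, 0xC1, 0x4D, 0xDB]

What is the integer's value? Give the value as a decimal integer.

3679306076

Little-endian stores the least-significant byte at the lowest address.
Reassemble most-significant byte first: DB 4D C1 5C → 0xDB4DC15C.
0xDB4DC15C = 3679306076.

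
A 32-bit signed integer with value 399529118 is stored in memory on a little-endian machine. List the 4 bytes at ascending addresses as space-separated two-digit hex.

9E 54 D0 17

399529118 in hexadecimal, padded to 32 bits, is 0x17D0549E.
Split into bytes (most-significant first): 17 D0 54 9E.
In little-endian order the low byte comes first in memory.
So at ascending addresses the bytes are 9E 54 D0 17.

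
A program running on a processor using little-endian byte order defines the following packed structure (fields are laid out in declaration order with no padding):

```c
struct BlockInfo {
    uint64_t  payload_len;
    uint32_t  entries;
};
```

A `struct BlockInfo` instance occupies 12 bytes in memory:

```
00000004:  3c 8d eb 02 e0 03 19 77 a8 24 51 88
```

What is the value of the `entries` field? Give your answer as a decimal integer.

`entries` follows `payload_len` (8 bytes), so it starts at byte offset 8 and occupies 4 bytes.
Bytes at offsets 8..11: A8 24 51 88.
Little-endian stores the least-significant byte at the lowest address.
Reassemble most-significant byte first: 88 51 24 A8 → 0x885124A8.
0x885124A8 = 2287019176.

2287019176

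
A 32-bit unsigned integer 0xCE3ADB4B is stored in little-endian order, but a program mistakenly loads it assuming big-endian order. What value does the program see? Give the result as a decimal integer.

1272658638

Stored little-endian, the bytes at ascending addresses are 4B DB 3A CE.
Read back as big-endian, the last byte is least significant, giving 0x4BDB3ACE.
0x4BDB3ACE = 1272658638.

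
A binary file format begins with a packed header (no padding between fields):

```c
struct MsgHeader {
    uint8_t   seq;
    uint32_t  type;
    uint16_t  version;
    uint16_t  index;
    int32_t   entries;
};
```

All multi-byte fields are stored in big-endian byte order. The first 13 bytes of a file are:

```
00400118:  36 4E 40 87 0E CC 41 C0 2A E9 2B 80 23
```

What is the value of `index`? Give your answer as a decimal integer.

49194

`index` follows `seq` (1 B), `type` (4 B), `version` (2 B), so it starts at offset 1 + 4 + 2 = 7 and occupies 2 bytes.
Bytes at offsets 7..8: C0 2A.
Big-endian: lowest address holds the most-significant byte.
The bytes are already most-significant first: 0xC02A.
0xC02A = 49194.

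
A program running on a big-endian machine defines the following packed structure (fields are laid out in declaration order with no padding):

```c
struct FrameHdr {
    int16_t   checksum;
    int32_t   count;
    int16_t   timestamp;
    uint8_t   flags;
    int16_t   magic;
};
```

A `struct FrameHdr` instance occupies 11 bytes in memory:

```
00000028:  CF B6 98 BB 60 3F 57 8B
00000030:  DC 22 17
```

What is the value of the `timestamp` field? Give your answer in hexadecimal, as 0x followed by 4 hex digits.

`timestamp` follows `checksum` (2 B), `count` (4 B), so it starts at offset 2 + 4 = 6 and occupies 2 bytes.
Bytes at offsets 6..7: 57 8B.
Big-endian: lowest address holds the most-significant byte.
The bytes are already most-significant first: 0x578B.

0x578B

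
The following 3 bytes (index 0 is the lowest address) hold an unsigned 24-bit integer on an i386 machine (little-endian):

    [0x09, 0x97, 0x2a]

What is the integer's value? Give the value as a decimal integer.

2791177

Little-endian stores the least-significant byte at the lowest address.
Reassemble most-significant byte first: 2A 97 09 → 0x2A9709.
0x2A9709 = 2791177.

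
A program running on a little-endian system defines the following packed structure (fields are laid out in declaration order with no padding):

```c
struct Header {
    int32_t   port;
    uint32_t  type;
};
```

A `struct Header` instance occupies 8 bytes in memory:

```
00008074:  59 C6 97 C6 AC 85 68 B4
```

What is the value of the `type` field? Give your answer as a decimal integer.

`type` follows `port` (4 bytes), so it starts at byte offset 4 and occupies 4 bytes.
Bytes at offsets 4..7: AC 85 68 B4.
In little-endian order the low byte comes first in memory.
Reassemble most-significant byte first: B4 68 85 AC → 0xB46885AC.
0xB46885AC = 3026748844.

3026748844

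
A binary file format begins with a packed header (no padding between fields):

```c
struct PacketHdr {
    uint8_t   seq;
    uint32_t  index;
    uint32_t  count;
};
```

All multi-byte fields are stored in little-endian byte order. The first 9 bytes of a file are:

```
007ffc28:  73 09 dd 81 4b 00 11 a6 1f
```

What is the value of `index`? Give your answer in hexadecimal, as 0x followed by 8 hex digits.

`index` follows `seq` (1 byte), so it starts at byte offset 1 and occupies 4 bytes.
Bytes at offsets 1..4: 09 DD 81 4B.
In little-endian order the low byte comes first in memory.
Reassemble most-significant byte first: 4B 81 DD 09 → 0x4B81DD09.

0x4B81DD09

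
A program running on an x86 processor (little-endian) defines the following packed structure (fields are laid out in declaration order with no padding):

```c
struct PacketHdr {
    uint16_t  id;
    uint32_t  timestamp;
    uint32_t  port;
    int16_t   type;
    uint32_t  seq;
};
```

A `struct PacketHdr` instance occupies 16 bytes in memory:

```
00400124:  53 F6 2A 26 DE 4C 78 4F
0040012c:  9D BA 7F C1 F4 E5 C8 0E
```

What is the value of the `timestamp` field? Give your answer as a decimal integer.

`timestamp` follows `id` (2 bytes), so it starts at byte offset 2 and occupies 4 bytes.
Bytes at offsets 2..5: 2A 26 DE 4C.
Little-endian stores the least-significant byte at the lowest address.
Reassemble most-significant byte first: 4C DE 26 2A → 0x4CDE262A.
0x4CDE262A = 1289627178.

1289627178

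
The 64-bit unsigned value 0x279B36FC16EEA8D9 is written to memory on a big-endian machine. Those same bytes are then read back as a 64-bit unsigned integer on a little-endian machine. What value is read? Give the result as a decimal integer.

Stored big-endian, the bytes at ascending addresses are 27 9B 36 FC 16 EE A8 D9.
Read back as little-endian, the first byte is least significant, giving 0xD9A8EE16FC369B27.
0xD9A8EE16FC369B27 = 15684047484805880615.

15684047484805880615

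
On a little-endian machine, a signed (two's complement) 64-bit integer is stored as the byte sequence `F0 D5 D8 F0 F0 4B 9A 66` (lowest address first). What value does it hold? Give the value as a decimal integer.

In little-endian order the low byte comes first in memory.
Reassemble most-significant byte first: 66 9A 4B F0 F0 D8 D5 F0 → 0x669A4BF0F0D8D5F0.
0x669A4BF0F0D8D5F0 = 7393305236487067120.

7393305236487067120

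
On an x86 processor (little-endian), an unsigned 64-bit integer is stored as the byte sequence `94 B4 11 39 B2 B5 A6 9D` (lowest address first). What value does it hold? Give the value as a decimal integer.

Little-endian: lowest address holds the least-significant byte.
Reassemble most-significant byte first: 9D A6 B5 B2 39 11 B4 94 → 0x9DA6B5B23911B494.
0x9DA6B5B23911B494 = 11359966887154922644.

11359966887154922644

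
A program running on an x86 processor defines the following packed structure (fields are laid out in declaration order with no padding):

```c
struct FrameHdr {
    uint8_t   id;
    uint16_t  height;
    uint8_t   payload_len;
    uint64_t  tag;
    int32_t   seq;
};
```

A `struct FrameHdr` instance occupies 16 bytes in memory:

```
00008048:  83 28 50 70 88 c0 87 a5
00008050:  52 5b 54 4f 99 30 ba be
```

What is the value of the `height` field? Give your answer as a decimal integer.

`height` follows `id` (1 byte), so it starts at byte offset 1 and occupies 2 bytes.
Bytes at offsets 1..2: 28 50.
In little-endian order the low byte comes first in memory.
Reassemble most-significant byte first: 50 28 → 0x5028.
0x5028 = 20520.

20520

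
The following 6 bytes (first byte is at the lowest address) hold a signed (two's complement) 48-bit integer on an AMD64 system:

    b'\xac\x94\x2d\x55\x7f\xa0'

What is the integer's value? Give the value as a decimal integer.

-105006226369364

Little-endian: lowest address holds the least-significant byte.
Reassemble most-significant byte first: A0 7F 55 2D 94 AC → 0xA07F552D94AC.
Top bit is set, so as a signed 48-bit value this is 0xA07F552D94AC − 2^48 = -105006226369364.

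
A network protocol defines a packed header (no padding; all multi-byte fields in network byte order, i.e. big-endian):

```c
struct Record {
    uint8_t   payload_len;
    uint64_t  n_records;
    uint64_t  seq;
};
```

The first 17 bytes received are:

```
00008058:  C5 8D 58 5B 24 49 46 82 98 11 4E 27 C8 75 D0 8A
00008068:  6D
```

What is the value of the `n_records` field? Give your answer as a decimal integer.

10184990768704684696

`n_records` follows `payload_len` (1 byte), so it starts at byte offset 1 and occupies 8 bytes.
Bytes at offsets 1..8: 8D 58 5B 24 49 46 82 98.
Big-endian: lowest address holds the most-significant byte.
The bytes are already most-significant first: 0x8D585B2449468298.
0x8D585B2449468298 = 10184990768704684696.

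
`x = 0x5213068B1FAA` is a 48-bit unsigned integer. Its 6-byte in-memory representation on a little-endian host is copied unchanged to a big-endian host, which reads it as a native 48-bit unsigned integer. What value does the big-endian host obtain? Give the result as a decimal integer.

187052453139282

Stored little-endian, the bytes at ascending addresses are AA 1F 8B 06 13 52.
Read back as big-endian, the last byte is least significant, giving 0xAA1F8B061352.
0xAA1F8B061352 = 187052453139282.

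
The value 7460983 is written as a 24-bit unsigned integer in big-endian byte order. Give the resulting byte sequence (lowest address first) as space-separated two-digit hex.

7460983 in hexadecimal, padded to 24 bits, is 0x71D877.
Split into bytes (most-significant first): 71 D8 77.
Big-endian: lowest address holds the most-significant byte.
So the memory order matches the most-significant-first order: 71 D8 77.

71 D8 77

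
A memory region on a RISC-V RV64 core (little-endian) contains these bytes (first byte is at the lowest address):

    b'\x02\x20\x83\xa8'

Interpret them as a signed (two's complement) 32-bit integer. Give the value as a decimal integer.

-1467801598

Little-endian: lowest address holds the least-significant byte.
Reassemble most-significant byte first: A8 83 20 02 → 0xA8832002.
Top bit is set, so as a signed 32-bit value this is 0xA8832002 − 2^32 = -1467801598.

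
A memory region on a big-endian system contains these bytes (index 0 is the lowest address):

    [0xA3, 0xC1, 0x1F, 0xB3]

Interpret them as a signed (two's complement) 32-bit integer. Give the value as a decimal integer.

Big-endian stores the most-significant byte at the lowest address.
The bytes are already most-significant first: 0xA3C11FB3.
Top bit is set, so as a signed 32-bit value this is 0xA3C11FB3 − 2^32 = -1547624525.

-1547624525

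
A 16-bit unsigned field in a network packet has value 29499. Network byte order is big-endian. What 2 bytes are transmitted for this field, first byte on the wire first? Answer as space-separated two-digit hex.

29499 in hexadecimal, padded to 16 bits, is 0x733B.
Split into bytes (most-significant first): 73 3B.
In big-endian order the high byte comes first in memory.
So the memory order matches the most-significant-first order: 73 3B.

73 3B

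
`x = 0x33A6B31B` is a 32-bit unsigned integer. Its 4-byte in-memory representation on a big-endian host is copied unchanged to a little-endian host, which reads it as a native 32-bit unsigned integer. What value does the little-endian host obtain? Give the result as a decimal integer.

Stored big-endian, the bytes at ascending addresses are 33 A6 B3 1B.
Read back as little-endian, the first byte is least significant, giving 0x1BB3A633.
0x1BB3A633 = 464758323.

464758323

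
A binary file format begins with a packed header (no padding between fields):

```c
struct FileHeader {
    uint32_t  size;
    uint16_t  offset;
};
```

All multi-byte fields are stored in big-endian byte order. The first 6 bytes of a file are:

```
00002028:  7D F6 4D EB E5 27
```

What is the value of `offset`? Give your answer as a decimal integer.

`offset` follows `size` (4 bytes), so it starts at byte offset 4 and occupies 2 bytes.
Bytes at offsets 4..5: E5 27.
Big-endian: lowest address holds the most-significant byte.
The bytes are already most-significant first: 0xE527.
0xE527 = 58663.

58663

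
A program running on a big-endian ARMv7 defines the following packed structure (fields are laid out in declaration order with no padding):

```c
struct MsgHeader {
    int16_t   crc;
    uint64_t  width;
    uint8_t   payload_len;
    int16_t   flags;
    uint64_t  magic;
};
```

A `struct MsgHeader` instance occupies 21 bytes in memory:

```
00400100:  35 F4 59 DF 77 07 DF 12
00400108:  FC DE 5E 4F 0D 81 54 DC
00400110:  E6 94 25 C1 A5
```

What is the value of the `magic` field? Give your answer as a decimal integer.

9319316411822490021

`magic` follows `crc` (2 B), `width` (8 B), `payload_len` (1 B), `flags` (2 B), so it starts at offset 2 + 8 + 1 + 2 = 13 and occupies 8 bytes.
Bytes at offsets 13..20: 81 54 DC E6 94 25 C1 A5.
Big-endian stores the most-significant byte at the lowest address.
The bytes are already most-significant first: 0x8154DCE69425C1A5.
0x8154DCE69425C1A5 = 9319316411822490021.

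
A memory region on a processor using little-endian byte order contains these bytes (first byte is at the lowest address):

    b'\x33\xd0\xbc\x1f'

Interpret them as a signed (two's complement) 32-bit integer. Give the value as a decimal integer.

In little-endian order the low byte comes first in memory.
Reassemble most-significant byte first: 1F BC D0 33 → 0x1FBCD033.
0x1FBCD033 = 532467763.

532467763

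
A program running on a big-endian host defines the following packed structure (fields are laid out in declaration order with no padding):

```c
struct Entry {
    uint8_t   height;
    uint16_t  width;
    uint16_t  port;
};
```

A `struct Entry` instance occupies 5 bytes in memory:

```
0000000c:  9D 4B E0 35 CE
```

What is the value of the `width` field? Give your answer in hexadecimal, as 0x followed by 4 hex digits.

`width` follows `height` (1 byte), so it starts at byte offset 1 and occupies 2 bytes.
Bytes at offsets 1..2: 4B E0.
In big-endian order the high byte comes first in memory.
The bytes are already most-significant first: 0x4BE0.

0x4BE0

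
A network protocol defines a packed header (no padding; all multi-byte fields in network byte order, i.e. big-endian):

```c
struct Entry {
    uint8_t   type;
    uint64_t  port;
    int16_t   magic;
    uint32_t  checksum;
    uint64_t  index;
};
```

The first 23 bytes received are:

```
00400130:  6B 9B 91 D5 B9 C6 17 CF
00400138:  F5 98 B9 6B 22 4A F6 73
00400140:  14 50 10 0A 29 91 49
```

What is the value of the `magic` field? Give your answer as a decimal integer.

`magic` follows `type` (1 B), `port` (8 B), so it starts at offset 1 + 8 = 9 and occupies 2 bytes.
Bytes at offsets 9..10: 98 B9.
Big-endian stores the most-significant byte at the lowest address.
The bytes are already most-significant first: 0x98B9.
Top bit is set, so as a signed 16-bit value this is 0x98B9 − 2^16 = -26439.

-26439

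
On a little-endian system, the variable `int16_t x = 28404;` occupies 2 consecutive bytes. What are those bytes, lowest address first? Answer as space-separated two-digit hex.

F4 6E

28404 in hexadecimal, padded to 16 bits, is 0x6EF4.
Split into bytes (most-significant first): 6E F4.
Little-endian: lowest address holds the least-significant byte.
So at ascending addresses the bytes are F4 6E.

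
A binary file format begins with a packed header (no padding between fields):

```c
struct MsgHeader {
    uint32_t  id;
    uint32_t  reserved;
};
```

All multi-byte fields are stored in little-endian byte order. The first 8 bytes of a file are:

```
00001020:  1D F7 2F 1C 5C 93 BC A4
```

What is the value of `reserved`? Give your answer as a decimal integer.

2763821916

`reserved` follows `id` (4 bytes), so it starts at byte offset 4 and occupies 4 bytes.
Bytes at offsets 4..7: 5C 93 BC A4.
In little-endian order the low byte comes first in memory.
Reassemble most-significant byte first: A4 BC 93 5C → 0xA4BC935C.
0xA4BC935C = 2763821916.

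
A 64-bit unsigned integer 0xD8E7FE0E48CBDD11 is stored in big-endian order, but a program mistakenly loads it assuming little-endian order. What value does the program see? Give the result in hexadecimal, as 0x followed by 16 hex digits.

Stored big-endian, the bytes at ascending addresses are D8 E7 FE 0E 48 CB DD 11.
Read back as little-endian, the first byte is least significant, giving 0x11DDCB480EFEE7D8.

0x11DDCB480EFEE7D8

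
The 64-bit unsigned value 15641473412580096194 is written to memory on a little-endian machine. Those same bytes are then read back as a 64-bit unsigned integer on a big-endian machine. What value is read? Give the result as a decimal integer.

15641473412580096194 in 64-bit hexadecimal is 0xD911AD32588DB8C2.
Stored little-endian, the bytes at ascending addresses are C2 B8 8D 58 32 AD 11 D9.
Read back as big-endian, the last byte is least significant, giving 0xC2B88D5832AD11D9.
0xC2B88D5832AD11D9 = 14031120049019621849.

14031120049019621849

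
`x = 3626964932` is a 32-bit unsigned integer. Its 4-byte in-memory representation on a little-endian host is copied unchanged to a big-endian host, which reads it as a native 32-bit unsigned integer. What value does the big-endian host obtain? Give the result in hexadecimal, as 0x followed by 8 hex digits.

3626964932 in 32-bit hexadecimal is 0xD82F17C4.
Stored little-endian, the bytes at ascending addresses are C4 17 2F D8.
Read back as big-endian, the last byte is least significant, giving 0xC4172FD8.

0xC4172FD8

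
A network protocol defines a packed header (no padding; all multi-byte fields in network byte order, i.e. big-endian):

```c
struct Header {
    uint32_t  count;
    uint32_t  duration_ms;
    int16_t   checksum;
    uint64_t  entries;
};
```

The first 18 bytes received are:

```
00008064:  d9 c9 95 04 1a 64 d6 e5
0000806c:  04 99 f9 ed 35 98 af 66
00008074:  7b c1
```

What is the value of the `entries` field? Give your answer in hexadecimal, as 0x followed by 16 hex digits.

`entries` follows `count` (4 B), `duration_ms` (4 B), `checksum` (2 B), so it starts at offset 4 + 4 + 2 = 10 and occupies 8 bytes.
Bytes at offsets 10..17: F9 ED 35 98 AF 66 7B C1.
In big-endian order the high byte comes first in memory.
The bytes are already most-significant first: 0xF9ED3598AF667BC1.

0xF9ED3598AF667BC1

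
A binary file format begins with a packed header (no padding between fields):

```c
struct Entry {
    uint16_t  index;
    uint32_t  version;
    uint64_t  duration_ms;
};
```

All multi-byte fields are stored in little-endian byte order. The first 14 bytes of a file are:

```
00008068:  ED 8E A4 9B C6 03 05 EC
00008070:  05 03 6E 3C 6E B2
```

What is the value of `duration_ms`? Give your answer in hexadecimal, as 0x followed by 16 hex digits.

`duration_ms` follows `index` (2 B), `version` (4 B), so it starts at offset 2 + 4 = 6 and occupies 8 bytes.
Bytes at offsets 6..13: 05 EC 05 03 6E 3C 6E B2.
Little-endian stores the least-significant byte at the lowest address.
Reassemble most-significant byte first: B2 6E 3C 6E 03 05 EC 05 → 0xB26E3C6E0305EC05.

0xB26E3C6E0305EC05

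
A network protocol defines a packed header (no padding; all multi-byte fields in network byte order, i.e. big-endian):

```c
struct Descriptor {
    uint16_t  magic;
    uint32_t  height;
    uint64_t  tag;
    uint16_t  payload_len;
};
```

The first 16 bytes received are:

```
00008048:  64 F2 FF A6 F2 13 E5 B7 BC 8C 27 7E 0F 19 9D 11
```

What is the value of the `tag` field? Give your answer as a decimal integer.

`tag` follows `magic` (2 B), `height` (4 B), so it starts at offset 2 + 4 = 6 and occupies 8 bytes.
Bytes at offsets 6..13: E5 B7 BC 8C 27 7E 0F 19.
In big-endian order the high byte comes first in memory.
The bytes are already most-significant first: 0xE5B7BC8C277E0F19.
0xE5B7BC8C277E0F19 = 16552906265567563545.

16552906265567563545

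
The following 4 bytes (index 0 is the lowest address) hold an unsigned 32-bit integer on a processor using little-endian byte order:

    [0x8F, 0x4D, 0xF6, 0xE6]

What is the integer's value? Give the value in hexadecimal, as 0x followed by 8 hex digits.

0xE6F64D8F

In little-endian order the low byte comes first in memory.
Reassemble most-significant byte first: E6 F6 4D 8F → 0xE6F64D8F.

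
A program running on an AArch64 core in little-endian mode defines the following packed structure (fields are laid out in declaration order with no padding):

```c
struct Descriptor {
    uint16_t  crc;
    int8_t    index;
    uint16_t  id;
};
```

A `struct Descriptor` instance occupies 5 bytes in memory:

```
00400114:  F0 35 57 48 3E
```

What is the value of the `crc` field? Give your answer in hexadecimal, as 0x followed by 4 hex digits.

0x35F0

`crc` is the first field, at byte offset 0, occupying 2 bytes.
Bytes at offsets 0..1: F0 35.
Little-endian stores the least-significant byte at the lowest address.
Reassemble most-significant byte first: 35 F0 → 0x35F0.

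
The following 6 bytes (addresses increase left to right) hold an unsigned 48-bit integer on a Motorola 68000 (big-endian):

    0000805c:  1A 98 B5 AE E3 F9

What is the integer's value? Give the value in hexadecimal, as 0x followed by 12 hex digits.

0x1A98B5AEE3F9

Big-endian stores the most-significant byte at the lowest address.
The bytes are already most-significant first: 0x1A98B5AEE3F9.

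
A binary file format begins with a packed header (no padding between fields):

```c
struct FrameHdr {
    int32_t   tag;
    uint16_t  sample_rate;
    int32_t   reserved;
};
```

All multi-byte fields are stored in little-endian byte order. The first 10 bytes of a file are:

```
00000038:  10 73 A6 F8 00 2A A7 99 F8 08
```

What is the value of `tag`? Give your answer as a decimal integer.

-123309296

`tag` is the first field, at byte offset 0, occupying 4 bytes.
Bytes at offsets 0..3: 10 73 A6 F8.
In little-endian order the low byte comes first in memory.
Reassemble most-significant byte first: F8 A6 73 10 → 0xF8A67310.
Top bit is set, so as a signed 32-bit value this is 0xF8A67310 − 2^32 = -123309296.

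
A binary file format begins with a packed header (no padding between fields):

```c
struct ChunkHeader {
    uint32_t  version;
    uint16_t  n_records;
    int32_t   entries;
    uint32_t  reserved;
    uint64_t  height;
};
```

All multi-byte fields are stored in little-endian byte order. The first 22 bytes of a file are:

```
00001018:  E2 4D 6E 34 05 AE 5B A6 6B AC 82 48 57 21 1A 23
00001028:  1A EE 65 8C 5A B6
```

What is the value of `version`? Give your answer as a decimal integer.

879644130

`version` is the first field, at byte offset 0, occupying 4 bytes.
Bytes at offsets 0..3: E2 4D 6E 34.
In little-endian order the low byte comes first in memory.
Reassemble most-significant byte first: 34 6E 4D E2 → 0x346E4DE2.
0x346E4DE2 = 879644130.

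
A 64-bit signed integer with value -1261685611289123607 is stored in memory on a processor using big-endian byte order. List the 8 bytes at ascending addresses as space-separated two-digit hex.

EE 7D 97 9F 08 E3 E4 E9

Two's complement of -1261685611289123607 in 64 bits: 1261685611289123607 = 0x11826860F71C1B17; invert → 0xEE7D979F08E3E4E8; add 1 → 0xEE7D979F08E3E4E9.
Split into bytes (most-significant first): EE 7D 97 9F 08 E3 E4 E9.
Big-endian stores the most-significant byte at the lowest address.
So the memory order matches the most-significant-first order: EE 7D 97 9F 08 E3 E4 E9.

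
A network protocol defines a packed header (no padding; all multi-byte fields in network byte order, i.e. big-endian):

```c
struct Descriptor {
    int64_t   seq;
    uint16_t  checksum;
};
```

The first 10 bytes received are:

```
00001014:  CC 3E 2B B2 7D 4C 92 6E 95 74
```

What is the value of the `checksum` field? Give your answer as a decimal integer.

38260

`checksum` follows `seq` (8 bytes), so it starts at byte offset 8 and occupies 2 bytes.
Bytes at offsets 8..9: 95 74.
In big-endian order the high byte comes first in memory.
The bytes are already most-significant first: 0x9574.
0x9574 = 38260.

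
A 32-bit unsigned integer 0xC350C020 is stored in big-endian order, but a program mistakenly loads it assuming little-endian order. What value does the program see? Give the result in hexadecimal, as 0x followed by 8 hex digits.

0x20C050C3

Stored big-endian, the bytes at ascending addresses are C3 50 C0 20.
Read back as little-endian, the first byte is least significant, giving 0x20C050C3.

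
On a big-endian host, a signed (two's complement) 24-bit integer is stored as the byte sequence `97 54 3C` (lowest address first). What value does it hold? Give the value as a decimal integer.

Big-endian: lowest address holds the most-significant byte.
The bytes are already most-significant first: 0x97543C.
Top bit is set, so as a signed 24-bit value this is 0x97543C − 2^24 = -6859716.

-6859716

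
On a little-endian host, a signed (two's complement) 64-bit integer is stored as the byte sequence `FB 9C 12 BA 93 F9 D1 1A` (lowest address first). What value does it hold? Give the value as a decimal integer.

1932600127995944187

Little-endian stores the least-significant byte at the lowest address.
Reassemble most-significant byte first: 1A D1 F9 93 BA 12 9C FB → 0x1AD1F993BA129CFB.
0x1AD1F993BA129CFB = 1932600127995944187.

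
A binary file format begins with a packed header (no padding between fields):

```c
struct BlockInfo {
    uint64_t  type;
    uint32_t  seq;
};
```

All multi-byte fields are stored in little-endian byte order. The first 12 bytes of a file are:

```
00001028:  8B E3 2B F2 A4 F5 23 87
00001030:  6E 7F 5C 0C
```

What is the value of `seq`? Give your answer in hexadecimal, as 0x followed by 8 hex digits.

`seq` follows `type` (8 bytes), so it starts at byte offset 8 and occupies 4 bytes.
Bytes at offsets 8..11: 6E 7F 5C 0C.
Little-endian: lowest address holds the least-significant byte.
Reassemble most-significant byte first: 0C 5C 7F 6E → 0x0C5C7F6E.

0x0C5C7F6E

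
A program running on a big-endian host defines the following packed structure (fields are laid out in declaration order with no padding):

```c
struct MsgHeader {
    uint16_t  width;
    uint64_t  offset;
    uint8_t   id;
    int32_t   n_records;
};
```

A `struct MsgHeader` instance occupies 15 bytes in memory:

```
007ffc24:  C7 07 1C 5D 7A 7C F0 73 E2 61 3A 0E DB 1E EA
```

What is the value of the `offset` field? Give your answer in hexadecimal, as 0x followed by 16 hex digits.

0x1C5D7A7CF073E261

`offset` follows `width` (2 bytes), so it starts at byte offset 2 and occupies 8 bytes.
Bytes at offsets 2..9: 1C 5D 7A 7C F0 73 E2 61.
Big-endian stores the most-significant byte at the lowest address.
The bytes are already most-significant first: 0x1C5D7A7CF073E261.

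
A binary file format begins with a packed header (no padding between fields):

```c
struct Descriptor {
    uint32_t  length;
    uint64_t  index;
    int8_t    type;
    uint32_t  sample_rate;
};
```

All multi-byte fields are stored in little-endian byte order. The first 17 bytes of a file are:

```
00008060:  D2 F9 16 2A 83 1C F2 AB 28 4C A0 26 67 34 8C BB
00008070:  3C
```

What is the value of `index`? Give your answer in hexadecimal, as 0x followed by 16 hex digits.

`index` follows `length` (4 bytes), so it starts at byte offset 4 and occupies 8 bytes.
Bytes at offsets 4..11: 83 1C F2 AB 28 4C A0 26.
In little-endian order the low byte comes first in memory.
Reassemble most-significant byte first: 26 A0 4C 28 AB F2 1C 83 → 0x26A04C28ABF21C83.

0x26A04C28ABF21C83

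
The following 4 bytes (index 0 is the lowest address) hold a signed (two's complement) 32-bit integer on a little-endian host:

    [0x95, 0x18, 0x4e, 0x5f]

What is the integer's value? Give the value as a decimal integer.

In little-endian order the low byte comes first in memory.
Reassemble most-significant byte first: 5F 4E 18 95 → 0x5F4E1895.
0x5F4E1895 = 1598953621.

1598953621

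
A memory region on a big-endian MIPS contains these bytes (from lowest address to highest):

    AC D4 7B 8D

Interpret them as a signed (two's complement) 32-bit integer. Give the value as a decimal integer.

-1395360883

Big-endian: lowest address holds the most-significant byte.
The bytes are already most-significant first: 0xACD47B8D.
Top bit is set, so as a signed 32-bit value this is 0xACD47B8D − 2^32 = -1395360883.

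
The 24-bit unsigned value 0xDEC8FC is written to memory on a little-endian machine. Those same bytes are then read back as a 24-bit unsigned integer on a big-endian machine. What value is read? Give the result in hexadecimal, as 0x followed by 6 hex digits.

Stored little-endian, the bytes at ascending addresses are FC C8 DE.
Read back as big-endian, the last byte is least significant, giving 0xFCC8DE.

0xFCC8DE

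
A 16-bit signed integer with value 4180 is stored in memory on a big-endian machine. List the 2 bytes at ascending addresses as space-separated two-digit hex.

4180 in hexadecimal, padded to 16 bits, is 0x1054.
Split into bytes (most-significant first): 10 54.
In big-endian order the high byte comes first in memory.
So the memory order matches the most-significant-first order: 10 54.

10 54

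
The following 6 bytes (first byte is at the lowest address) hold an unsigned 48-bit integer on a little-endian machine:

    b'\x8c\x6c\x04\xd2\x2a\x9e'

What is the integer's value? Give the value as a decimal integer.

Little-endian: lowest address holds the least-significant byte.
Reassemble most-significant byte first: 9E 2A D2 04 6C 8C → 0x9E2AD2046C8C.
0x9E2AD2046C8C = 173906749320332.

173906749320332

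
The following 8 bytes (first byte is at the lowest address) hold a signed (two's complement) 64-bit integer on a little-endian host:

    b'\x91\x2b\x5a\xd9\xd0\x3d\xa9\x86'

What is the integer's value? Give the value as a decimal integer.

In little-endian order the low byte comes first in memory.
Reassemble most-significant byte first: 86 A9 3D D0 D9 5A 2B 91 → 0x86A93DD0D95A2B91.
Top bit is set, so as a signed 64-bit value this is 0x86A93DD0D95A2B91 − 2^64 = -8743389234354050159.

-8743389234354050159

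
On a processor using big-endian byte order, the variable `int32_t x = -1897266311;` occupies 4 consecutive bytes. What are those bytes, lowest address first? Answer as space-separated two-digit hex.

8E EA 03 79

Two's complement of -1897266311 in 32 bits: 1897266311 = 0x7115FC87; invert → 0x8EEA0378; add 1 → 0x8EEA0379.
Split into bytes (most-significant first): 8E EA 03 79.
Big-endian stores the most-significant byte at the lowest address.
So the memory order matches the most-significant-first order: 8E EA 03 79.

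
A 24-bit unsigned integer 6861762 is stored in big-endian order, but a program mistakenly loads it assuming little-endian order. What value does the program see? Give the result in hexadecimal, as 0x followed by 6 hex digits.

0xC2B368

6861762 in 24-bit hexadecimal is 0x68B3C2.
Stored big-endian, the bytes at ascending addresses are 68 B3 C2.
Read back as little-endian, the first byte is least significant, giving 0xC2B368.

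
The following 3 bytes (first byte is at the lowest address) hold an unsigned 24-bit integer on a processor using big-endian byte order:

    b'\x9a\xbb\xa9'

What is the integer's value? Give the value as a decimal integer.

Big-endian: lowest address holds the most-significant byte.
The bytes are already most-significant first: 0x9ABBA9.
0x9ABBA9 = 10140585.

10140585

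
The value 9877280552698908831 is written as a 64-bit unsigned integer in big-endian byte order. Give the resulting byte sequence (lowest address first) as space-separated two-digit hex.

9877280552698908831 in hexadecimal, padded to 64 bits, is 0x89132654A27E109F.
Split into bytes (most-significant first): 89 13 26 54 A2 7E 10 9F.
Big-endian stores the most-significant byte at the lowest address.
So the memory order matches the most-significant-first order: 89 13 26 54 A2 7E 10 9F.

89 13 26 54 A2 7E 10 9F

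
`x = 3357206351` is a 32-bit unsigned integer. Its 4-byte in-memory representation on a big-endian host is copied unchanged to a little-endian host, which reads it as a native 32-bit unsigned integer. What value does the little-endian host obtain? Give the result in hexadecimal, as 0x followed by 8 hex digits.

3357206351 in 32-bit hexadecimal is 0xC81AE74F.
Stored big-endian, the bytes at ascending addresses are C8 1A E7 4F.
Read back as little-endian, the first byte is least significant, giving 0x4FE71AC8.

0x4FE71AC8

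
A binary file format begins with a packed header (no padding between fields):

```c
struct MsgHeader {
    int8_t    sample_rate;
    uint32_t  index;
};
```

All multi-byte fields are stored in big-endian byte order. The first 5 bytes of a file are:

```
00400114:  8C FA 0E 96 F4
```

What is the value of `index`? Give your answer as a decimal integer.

4195260148

`index` follows `sample_rate` (1 byte), so it starts at byte offset 1 and occupies 4 bytes.
Bytes at offsets 1..4: FA 0E 96 F4.
Big-endian stores the most-significant byte at the lowest address.
The bytes are already most-significant first: 0xFA0E96F4.
0xFA0E96F4 = 4195260148.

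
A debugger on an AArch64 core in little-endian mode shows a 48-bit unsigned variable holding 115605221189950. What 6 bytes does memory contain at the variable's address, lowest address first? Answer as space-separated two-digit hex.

115605221189950 in hexadecimal, padded to 48 bits, is 0x69247024A93E.
Split into bytes (most-significant first): 69 24 70 24 A9 3E.
Little-endian: lowest address holds the least-significant byte.
So at ascending addresses the bytes are 3E A9 24 70 24 69.

3E A9 24 70 24 69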